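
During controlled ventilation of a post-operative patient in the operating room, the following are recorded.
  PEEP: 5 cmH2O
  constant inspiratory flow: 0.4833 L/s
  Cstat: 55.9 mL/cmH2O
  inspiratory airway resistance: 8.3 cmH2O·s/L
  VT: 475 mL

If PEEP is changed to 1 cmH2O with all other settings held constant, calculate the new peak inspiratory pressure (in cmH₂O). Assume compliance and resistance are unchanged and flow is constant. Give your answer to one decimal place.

PIP = Vt/C + R·V̇ + PEEP (constant-flow equation of motion).
Only the baseline term changes: ΔPIP = ΔPEEP = 1 − 5 = -4.0 cmH2O.
Original PIP = 475/55.9 + 8.3×0.4833 + 5 = 17.509 cmH2O; new PIP = 17.509 + (-4.0) = 13.509 cmH2O.

13.5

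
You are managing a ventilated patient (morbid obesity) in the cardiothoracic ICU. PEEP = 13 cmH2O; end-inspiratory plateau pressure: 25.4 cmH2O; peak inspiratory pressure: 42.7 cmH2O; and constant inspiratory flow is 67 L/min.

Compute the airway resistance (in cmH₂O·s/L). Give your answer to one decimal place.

Flow: 67 L/min ÷ 60 = 1.1167 L/s.
Raw = (PIP − Pplat) / flow = (42.7 − 25.4) / 1.1167 = 17.3 / 1.1167 = 15.492 cmH2O·s/L.

15.5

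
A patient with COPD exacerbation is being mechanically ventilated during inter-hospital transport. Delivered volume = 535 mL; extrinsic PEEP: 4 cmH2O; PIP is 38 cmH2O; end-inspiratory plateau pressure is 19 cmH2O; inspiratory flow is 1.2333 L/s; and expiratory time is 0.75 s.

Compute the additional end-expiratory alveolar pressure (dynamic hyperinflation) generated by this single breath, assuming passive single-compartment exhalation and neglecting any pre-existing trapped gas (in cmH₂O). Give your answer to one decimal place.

R = (PIP − Pplat)/V̇ = (38 − 19) / 1.2333 = 19.0/1.2333 = 15.406 cmH2O·s/L.
C = Vt/(Pplat − PEEP) = 535.0 / (19 − 4) = 535.0/15.0 = 35.667 mL/cmH2O.
τ = R × C = 15.406 × 0.03567 L/cmH2O = 0.5495 s.
Fraction remaining = e^(−Te/τ) = e^(−0.75/0.5495) = 0.2554; trapped volume = 535.0 × 0.2554 = 136.64 mL.
Additional alveolar pressure from trapping ≈ V_trapped / C = 136.64 / 35.667 = 3.831 cmH2O.

3.8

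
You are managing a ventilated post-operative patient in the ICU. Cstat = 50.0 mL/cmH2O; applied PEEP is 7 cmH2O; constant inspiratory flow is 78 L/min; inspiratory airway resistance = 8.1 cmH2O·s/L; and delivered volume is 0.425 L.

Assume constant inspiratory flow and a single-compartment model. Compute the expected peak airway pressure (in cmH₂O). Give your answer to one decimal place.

Flow: 78 L/min ÷ 60 = 1.3 L/s.
Equation of motion (constant flow): PIP = Vt/C + R·V̇ + PEEP.
PIP = 425/50.0 + 8.1×1.3 + 7 = 8.5 + 10.53 + 7 = 26.03 cmH2O.

26.0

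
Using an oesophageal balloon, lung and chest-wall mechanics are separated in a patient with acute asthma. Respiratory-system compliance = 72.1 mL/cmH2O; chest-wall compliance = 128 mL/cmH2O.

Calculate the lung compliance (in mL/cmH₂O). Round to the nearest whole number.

165

1/CL = 1/Crs − 1/Ccw.
1/CL = 1/72.1 − 1/128 = 0.006057.
CL = 165.1 mL/cmH2O.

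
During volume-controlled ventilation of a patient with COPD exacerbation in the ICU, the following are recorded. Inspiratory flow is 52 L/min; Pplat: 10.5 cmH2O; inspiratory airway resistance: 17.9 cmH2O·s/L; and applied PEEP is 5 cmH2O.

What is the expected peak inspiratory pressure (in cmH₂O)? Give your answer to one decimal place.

26.0

Flow: 52 L/min ÷ 60 = 0.8667 L/s.
PIP = Pplat + Raw × flow = 10.5 + 17.9 × 0.8667 = 10.5 + 15.514 = 26.014 cmH2O.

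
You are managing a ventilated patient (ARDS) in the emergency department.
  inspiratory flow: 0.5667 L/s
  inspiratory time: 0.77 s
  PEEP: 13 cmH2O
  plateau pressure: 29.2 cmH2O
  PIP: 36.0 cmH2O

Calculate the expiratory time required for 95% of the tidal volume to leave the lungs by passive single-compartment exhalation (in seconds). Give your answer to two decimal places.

Vt = flow × Ti = 0.5667 L/s × 0.77 s × 1000 mL/L = 436.36 mL.
R = (PIP − Pplat)/V̇ = (36.0 − 29.2) / 0.5667 = 6.8/0.5667 = 11.999 cmH2O·s/L.
C = Vt/(Pplat − PEEP) = 436.36 / (29.2 − 13) = 436.36/16.2 = 26.936 mL/cmH2O.
τ = R × C = 11.999 × 0.02694 L/cmH2O = 0.3233 s.
t = −τ·ln(1 − 0.95) = −0.3233·ln(0.05) = 0.9685 s.

0.97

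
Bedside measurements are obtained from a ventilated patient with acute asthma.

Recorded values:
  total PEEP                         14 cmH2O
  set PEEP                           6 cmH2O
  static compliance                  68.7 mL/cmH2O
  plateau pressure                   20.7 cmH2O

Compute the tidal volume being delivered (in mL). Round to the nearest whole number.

End-expiratory occlusion gives total PEEP = 14 cmH2O (intrinsic PEEP = 14 − 6 = 8). Use total PEEP for the elastic gradient.
Vt = Cstat × (Pplat − PEEPtotal) = 68.7 × (20.7 − 14) = 68.7 × 6.7 = 460.29 mL.

460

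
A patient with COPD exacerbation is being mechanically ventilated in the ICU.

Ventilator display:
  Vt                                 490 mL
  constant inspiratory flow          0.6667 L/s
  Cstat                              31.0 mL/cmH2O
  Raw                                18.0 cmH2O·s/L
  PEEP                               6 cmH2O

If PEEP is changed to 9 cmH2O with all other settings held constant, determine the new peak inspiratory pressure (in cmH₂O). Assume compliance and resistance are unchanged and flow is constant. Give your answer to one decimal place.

PIP = Vt/C + R·V̇ + PEEP (constant-flow equation of motion).
Only the baseline term changes: ΔPIP = ΔPEEP = 9 − 6 = 3.0 cmH2O.
Original PIP = 490/31.0 + 18.0×0.6667 + 6 = 33.807 cmH2O; new PIP = 33.807 + (3.0) = 36.807 cmH2O.

36.8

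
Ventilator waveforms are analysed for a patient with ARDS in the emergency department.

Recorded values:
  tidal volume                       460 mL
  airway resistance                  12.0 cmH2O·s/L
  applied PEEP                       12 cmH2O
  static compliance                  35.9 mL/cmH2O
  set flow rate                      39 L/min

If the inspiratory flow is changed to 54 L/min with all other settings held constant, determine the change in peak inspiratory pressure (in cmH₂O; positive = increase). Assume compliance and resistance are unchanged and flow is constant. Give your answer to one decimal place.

Flow: 39 L/min ÷ 60 = 0.65 L/s.
New flow: 54 L/min ÷ 60 = 0.9 L/s.
PIP = Vt/C + R·V̇ + PEEP (constant-flow equation of motion).
Only the resistive term changes: ΔPIP = R × ΔV̇ = 12.0 × (0.9 − 0.65) = 12.0 × 0.25 = 3.0 cmH2O.

3.0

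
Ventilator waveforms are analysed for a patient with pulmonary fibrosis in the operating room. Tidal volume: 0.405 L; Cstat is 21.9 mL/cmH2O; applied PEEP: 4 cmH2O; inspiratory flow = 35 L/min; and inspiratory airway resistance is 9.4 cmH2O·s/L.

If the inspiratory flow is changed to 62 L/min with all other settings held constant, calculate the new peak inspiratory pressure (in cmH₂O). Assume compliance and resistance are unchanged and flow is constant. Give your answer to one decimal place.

32.2

Flow: 35 L/min ÷ 60 = 0.5833 L/s.
New flow: 62 L/min ÷ 60 = 1.0333 L/s.
PIP = Vt/C + R·V̇ + PEEP (constant-flow equation of motion).
Only the resistive term changes: ΔPIP = R × ΔV̇ = 9.4 × (1.0333 − 0.5833) = 9.4 × 0.45 = 4.23 cmH2O.
Original PIP = 405/21.9 + 9.4×0.5833 + 4 = 27.976 cmH2O; new PIP = 27.976 + (4.23) = 32.206 cmH2O.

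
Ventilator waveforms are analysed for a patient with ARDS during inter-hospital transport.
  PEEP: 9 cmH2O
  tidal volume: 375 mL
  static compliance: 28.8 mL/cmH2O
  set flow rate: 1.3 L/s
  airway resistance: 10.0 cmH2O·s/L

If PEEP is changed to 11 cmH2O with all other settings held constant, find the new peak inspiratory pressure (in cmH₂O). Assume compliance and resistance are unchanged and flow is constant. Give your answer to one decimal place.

37.0

PIP = Vt/C + R·V̇ + PEEP (constant-flow equation of motion).
Only the baseline term changes: ΔPIP = ΔPEEP = 11 − 9 = 2.0 cmH2O.
Original PIP = 375/28.8 + 10.0×1.3 + 9 = 35.021 cmH2O; new PIP = 35.021 + (2.0) = 37.021 cmH2O.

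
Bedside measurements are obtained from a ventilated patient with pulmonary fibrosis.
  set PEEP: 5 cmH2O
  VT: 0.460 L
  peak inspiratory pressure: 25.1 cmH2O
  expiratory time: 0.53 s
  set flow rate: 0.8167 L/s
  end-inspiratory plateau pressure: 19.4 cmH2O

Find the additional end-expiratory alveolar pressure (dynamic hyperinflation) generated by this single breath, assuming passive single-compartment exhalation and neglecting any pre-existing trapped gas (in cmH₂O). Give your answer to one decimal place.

1.3

R = (PIP − Pplat)/V̇ = (25.1 − 19.4) / 0.8167 = 5.7/0.8167 = 6.979 cmH2O·s/L.
C = Vt/(Pplat − PEEP) = 460.0 / (19.4 − 5) = 460.0/14.4 = 31.944 mL/cmH2O.
τ = R × C = 6.979 × 0.03194 L/cmH2O = 0.2229 s.
Fraction remaining = e^(−Te/τ) = e^(−0.53/0.2229) = 0.09276; trapped volume = 460.0 × 0.09276 = 42.67 mL.
Additional alveolar pressure from trapping ≈ V_trapped / C = 42.67 / 31.944 = 1.336 cmH2O.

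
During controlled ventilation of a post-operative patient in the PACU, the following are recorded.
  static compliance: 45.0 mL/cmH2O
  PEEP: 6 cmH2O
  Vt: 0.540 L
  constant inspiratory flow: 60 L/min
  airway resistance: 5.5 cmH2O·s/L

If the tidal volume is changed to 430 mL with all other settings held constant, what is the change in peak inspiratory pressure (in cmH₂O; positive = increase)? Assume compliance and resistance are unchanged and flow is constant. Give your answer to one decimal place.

PIP = Vt/C + R·V̇ + PEEP (constant-flow equation of motion).
Only the elastic term changes: ΔPIP = ΔVt / C = (430 − 540) / 45.0 = -2.444 cmH2O.

-2.4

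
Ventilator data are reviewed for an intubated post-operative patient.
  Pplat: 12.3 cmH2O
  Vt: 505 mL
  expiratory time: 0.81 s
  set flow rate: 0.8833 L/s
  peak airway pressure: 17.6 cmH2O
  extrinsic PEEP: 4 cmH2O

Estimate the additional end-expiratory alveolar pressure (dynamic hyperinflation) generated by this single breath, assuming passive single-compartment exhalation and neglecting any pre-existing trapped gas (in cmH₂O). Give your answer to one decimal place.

R = (PIP − Pplat)/V̇ = (17.6 − 12.3) / 0.8833 = 5.3/0.8833 = 6.0 cmH2O·s/L.
C = Vt/(Pplat − PEEP) = 505.0 / (12.3 − 4) = 505.0/8.3 = 60.843 mL/cmH2O.
τ = R × C = 6.0 × 0.06084 L/cmH2O = 0.365 s.
Fraction remaining = e^(−Te/τ) = e^(−0.81/0.365) = 0.1087; trapped volume = 505.0 × 0.1087 = 54.894 mL.
Additional alveolar pressure from trapping ≈ V_trapped / C = 54.894 / 60.843 = 0.9022 cmH2O.

0.9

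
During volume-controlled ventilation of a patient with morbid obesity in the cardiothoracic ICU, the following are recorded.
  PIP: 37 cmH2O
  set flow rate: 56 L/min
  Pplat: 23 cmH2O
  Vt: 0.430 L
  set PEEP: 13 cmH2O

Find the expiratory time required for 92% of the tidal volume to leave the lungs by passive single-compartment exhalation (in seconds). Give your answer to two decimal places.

1.63

Flow: 56 L/min ÷ 60 = 0.9333 L/s.
R = (PIP − Pplat)/V̇ = (37 − 23) / 0.9333 = 14.0/0.9333 = 15.001 cmH2O·s/L.
C = Vt/(Pplat − PEEP) = 430.0 / (23 − 13) = 430.0/10.0 = 43.0 mL/cmH2O.
τ = R × C = 15.001 × 0.043 L/cmH2O = 0.645 s.
t = −τ·ln(1 − 0.92) = −0.645·ln(0.08) = 1.629 s.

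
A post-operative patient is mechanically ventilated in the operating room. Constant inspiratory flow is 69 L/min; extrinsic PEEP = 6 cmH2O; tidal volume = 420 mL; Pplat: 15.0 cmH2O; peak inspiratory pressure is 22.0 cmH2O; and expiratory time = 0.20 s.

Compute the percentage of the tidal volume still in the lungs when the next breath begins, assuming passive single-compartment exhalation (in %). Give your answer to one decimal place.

Flow: 69 L/min ÷ 60 = 1.15 L/s.
R = (PIP − Pplat)/V̇ = (22.0 − 15.0) / 1.15 = 7.0/1.15 = 6.087 cmH2O·s/L.
C = Vt/(Pplat − PEEP) = 420.0 / (15.0 − 6) = 420.0/9.0 = 46.667 mL/cmH2O.
τ = R × C = 6.087 × 0.04667 L/cmH2O = 0.2841 s.
Fraction remaining at end-expiration = e^(−Te/τ) = e^(−0.20/0.2841) = 0.4946 → 49.46%.

49.5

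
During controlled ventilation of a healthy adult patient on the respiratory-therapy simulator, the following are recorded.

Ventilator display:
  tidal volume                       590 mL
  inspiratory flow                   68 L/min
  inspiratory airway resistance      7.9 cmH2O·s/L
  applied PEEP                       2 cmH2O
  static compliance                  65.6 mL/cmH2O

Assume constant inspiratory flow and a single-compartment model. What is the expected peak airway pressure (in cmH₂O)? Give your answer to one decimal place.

Flow: 68 L/min ÷ 60 = 1.1333 L/s.
Equation of motion (constant flow): PIP = Vt/C + R·V̇ + PEEP.
PIP = 590/65.6 + 7.9×1.1333 + 2 = 8.994 + 8.953 + 2 = 19.947 cmH2O.

19.9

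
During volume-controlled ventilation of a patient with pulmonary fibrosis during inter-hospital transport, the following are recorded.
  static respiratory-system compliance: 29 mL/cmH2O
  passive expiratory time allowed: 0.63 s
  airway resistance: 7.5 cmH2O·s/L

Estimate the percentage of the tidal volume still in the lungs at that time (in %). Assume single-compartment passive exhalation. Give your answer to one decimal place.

τ = R × C = 7.5 × 29 mL/cmH2O = 7.5 × 0.029 L/cmH2O = 0.2175 s.
Passive exhalation: V(t)/V₀ = e^(−t/τ) = e^(−0.63/0.2175) = 0.05521.
Fraction remaining = 0.05521 → 5.521%.

5.5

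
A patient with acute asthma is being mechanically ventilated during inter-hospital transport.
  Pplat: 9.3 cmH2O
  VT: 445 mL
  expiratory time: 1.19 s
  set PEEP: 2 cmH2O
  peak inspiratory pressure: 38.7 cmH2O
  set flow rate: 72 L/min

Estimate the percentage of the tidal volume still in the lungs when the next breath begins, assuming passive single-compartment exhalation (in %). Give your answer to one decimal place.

45.1

Flow: 72 L/min ÷ 60 = 1.2 L/s.
R = (PIP − Pplat)/V̇ = (38.7 − 9.3) / 1.2 = 29.4/1.2 = 24.5 cmH2O·s/L.
C = Vt/(Pplat − PEEP) = 445.0 / (9.3 − 2) = 445.0/7.3 = 60.959 mL/cmH2O.
τ = R × C = 24.5 × 0.06096 L/cmH2O = 1.494 s.
Fraction remaining at end-expiration = e^(−Te/τ) = e^(−1.19/1.494) = 0.4509 → 45.09%.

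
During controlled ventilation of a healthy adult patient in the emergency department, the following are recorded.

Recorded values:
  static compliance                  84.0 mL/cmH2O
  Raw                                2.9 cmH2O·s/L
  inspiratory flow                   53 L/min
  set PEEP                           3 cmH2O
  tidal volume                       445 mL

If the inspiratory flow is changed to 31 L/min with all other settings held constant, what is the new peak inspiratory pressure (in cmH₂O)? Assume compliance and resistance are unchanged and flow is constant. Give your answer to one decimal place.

9.8

Flow: 53 L/min ÷ 60 = 0.8833 L/s.
New flow: 31 L/min ÷ 60 = 0.5167 L/s.
PIP = Vt/C + R·V̇ + PEEP (constant-flow equation of motion).
Only the resistive term changes: ΔPIP = R × ΔV̇ = 2.9 × (0.5167 − 0.8833) = 2.9 × -0.3666 = -1.063 cmH2O.
Original PIP = 445/84.0 + 2.9×0.8833 + 3 = 10.859 cmH2O; new PIP = 10.859 + (-1.063) = 9.796 cmH2O.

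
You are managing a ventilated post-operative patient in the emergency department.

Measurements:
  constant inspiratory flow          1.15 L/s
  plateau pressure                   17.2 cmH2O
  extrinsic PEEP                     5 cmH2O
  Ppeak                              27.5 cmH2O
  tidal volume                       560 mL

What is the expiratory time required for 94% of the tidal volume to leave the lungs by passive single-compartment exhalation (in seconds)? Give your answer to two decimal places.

R = (PIP − Pplat)/V̇ = (27.5 − 17.2) / 1.15 = 10.3/1.15 = 8.957 cmH2O·s/L.
C = Vt/(Pplat − PEEP) = 560.0 / (17.2 − 5) = 560.0/12.2 = 45.902 mL/cmH2O.
τ = R × C = 8.957 × 0.0459 L/cmH2O = 0.4111 s.
t = −τ·ln(1 − 0.94) = −0.4111·ln(0.06) = 1.157 s.

1.16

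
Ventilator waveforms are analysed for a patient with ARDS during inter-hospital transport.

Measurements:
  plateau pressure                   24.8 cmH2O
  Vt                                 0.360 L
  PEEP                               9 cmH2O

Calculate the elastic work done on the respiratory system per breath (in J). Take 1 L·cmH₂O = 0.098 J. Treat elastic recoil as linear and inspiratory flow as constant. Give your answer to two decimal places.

Elastic work ≈ ½ × (Pplat − PEEP) × Vt = 0.5 × (24.8 − 9) × 0.360 L = 0.5 × 15.8 × 0.360 = 2.844 L·cmH2O.
× 0.098 J/(L·cmH2O) → 0.2787 J.

0.28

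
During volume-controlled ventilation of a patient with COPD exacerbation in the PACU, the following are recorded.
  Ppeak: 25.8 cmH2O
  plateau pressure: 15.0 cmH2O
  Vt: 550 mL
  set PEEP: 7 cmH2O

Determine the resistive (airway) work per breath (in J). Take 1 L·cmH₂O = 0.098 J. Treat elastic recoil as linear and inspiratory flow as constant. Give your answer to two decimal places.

0.58

With constant inspiratory flow the resistive pressure is constant at PIP − Pplat = 25.8 − 15.0 = 10.8 cmH2O, so resistive work = 10.8 × 0.550 = 5.94 L·cmH2O.
× 0.098 J/(L·cmH2O) → 0.5821 J.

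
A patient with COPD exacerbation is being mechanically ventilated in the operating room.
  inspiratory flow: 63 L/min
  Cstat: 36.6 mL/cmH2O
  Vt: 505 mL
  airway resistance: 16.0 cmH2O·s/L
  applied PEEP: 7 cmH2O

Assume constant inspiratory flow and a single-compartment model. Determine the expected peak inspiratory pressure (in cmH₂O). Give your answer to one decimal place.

37.6

Flow: 63 L/min ÷ 60 = 1.05 L/s.
Equation of motion (constant flow): PIP = Vt/C + R·V̇ + PEEP.
PIP = 505/36.6 + 16.0×1.05 + 7 = 13.798 + 16.8 + 7 = 37.598 cmH2O.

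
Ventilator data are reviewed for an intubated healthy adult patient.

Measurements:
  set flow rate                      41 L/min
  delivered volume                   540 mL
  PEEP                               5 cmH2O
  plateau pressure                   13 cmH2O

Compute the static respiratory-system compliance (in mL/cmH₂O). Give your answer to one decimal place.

Cstat = Vt / (Pplat − PEEP) = 540 / (13 − 5) = 540 / 8.0 = 67.5 mL/cmH2O.

67.5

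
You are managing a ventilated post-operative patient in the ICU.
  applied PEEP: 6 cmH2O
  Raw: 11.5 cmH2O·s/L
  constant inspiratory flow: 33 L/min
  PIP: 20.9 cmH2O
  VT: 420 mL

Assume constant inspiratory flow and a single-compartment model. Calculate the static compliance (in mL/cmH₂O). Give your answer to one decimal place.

Flow: 33 L/min ÷ 60 = 0.55 L/s.
Equation of motion (constant flow): PIP = Vt/C + R·V̇ + PEEP.
Vt/C = PIP − R·V̇ − PEEP = 20.9 − 11.5×0.55 − 6 = 20.9 − 6.325 − 6 = 8.575 cmH2O.
C = Vt / 8.575 = 420 / 8.575 = 48.98 mL/cmH2O.

49.0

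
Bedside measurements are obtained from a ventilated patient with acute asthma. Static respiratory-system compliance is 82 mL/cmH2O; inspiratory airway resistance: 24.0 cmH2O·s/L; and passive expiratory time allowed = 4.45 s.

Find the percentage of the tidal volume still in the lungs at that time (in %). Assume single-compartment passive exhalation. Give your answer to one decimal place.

τ = R × C = 24.0 × 82 mL/cmH2O = 24.0 × 0.082 L/cmH2O = 1.968 s.
Passive exhalation: V(t)/V₀ = e^(−t/τ) = e^(−4.45/1.968) = 0.1042.
Fraction remaining = 0.1042 → 10.42%.

10.4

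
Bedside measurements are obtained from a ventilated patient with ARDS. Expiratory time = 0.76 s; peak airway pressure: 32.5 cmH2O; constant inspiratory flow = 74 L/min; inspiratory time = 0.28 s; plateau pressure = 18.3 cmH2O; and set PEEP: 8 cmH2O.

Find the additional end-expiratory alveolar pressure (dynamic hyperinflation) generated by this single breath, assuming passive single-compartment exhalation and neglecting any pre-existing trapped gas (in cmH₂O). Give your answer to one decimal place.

1.4

Flow: 74 L/min ÷ 60 = 1.2333 L/s.
Vt = flow × Ti = 1.2333 L/s × 0.28 s × 1000 mL/L = 345.32 mL.
R = (PIP − Pplat)/V̇ = (32.5 − 18.3) / 1.2333 = 14.2/1.2333 = 11.514 cmH2O·s/L.
C = Vt/(Pplat − PEEP) = 345.32 / (18.3 − 8) = 345.32/10.3 = 33.526 mL/cmH2O.
τ = R × C = 11.514 × 0.03353 L/cmH2O = 0.3861 s.
Fraction remaining = e^(−Te/τ) = e^(−0.76/0.3861) = 0.1397; trapped volume = 345.32 × 0.1397 = 48.241 mL.
Additional alveolar pressure from trapping ≈ V_trapped / C = 48.241 / 33.526 = 1.439 cmH2O.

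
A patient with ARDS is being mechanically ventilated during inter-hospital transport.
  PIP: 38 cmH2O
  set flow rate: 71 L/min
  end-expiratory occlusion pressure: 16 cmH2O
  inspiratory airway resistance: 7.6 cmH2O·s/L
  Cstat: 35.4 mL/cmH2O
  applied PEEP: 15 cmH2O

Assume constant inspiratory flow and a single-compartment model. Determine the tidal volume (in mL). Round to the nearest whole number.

460

Flow: 71 L/min ÷ 60 = 1.1833 L/s.
Total PEEP = 16 cmH2O (set 15 + intrinsic 1); this is the baseline alveolar pressure.
Equation of motion (constant flow): PIP = Vt/C + R·V̇ + PEEP.
Vt/C = PIP − R·V̇ − PEEP = 38 − 8.993 − 16 = 13.007 cmH2O.
Vt = C × 13.007 = 35.4 × 13.007 = 460.45 mL.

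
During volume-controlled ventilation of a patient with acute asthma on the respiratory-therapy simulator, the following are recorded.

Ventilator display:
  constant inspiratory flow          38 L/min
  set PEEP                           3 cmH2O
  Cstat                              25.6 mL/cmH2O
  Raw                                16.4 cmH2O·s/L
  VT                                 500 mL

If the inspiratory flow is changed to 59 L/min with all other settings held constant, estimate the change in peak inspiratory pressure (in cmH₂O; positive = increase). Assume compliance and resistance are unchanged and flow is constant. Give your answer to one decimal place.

Flow: 38 L/min ÷ 60 = 0.6333 L/s.
New flow: 59 L/min ÷ 60 = 0.9833 L/s.
PIP = Vt/C + R·V̇ + PEEP (constant-flow equation of motion).
Only the resistive term changes: ΔPIP = R × ΔV̇ = 16.4 × (0.9833 − 0.6333) = 16.4 × 0.35 = 5.74 cmH2O.

5.7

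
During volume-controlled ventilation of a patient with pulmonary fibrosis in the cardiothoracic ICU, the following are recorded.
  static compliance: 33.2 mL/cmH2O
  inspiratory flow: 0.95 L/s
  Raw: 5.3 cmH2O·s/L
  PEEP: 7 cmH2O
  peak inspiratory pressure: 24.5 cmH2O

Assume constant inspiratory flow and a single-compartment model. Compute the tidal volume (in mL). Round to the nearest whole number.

Equation of motion (constant flow): PIP = Vt/C + R·V̇ + PEEP.
Vt/C = PIP − R·V̇ − PEEP = 24.5 − 5.035 − 7 = 12.465 cmH2O.
Vt = C × 12.465 = 33.2 × 12.465 = 413.84 mL.

414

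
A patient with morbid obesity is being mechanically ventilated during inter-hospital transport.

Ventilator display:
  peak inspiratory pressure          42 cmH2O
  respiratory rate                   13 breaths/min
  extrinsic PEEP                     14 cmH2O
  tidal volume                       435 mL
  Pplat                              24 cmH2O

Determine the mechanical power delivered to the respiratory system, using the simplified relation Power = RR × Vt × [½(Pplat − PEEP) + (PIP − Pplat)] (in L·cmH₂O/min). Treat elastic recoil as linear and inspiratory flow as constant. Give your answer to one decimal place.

130.1

Per-breath work = Vt × [½(Pplat−PEEP) + (PIP−Pplat)] = 0.435 × [0.5×10.0 + 18.0] = 0.435 × 23.0 = 10.005 L·cmH2O.
Power = 13 × 10.005 = 130.07 L·cmH2O/min.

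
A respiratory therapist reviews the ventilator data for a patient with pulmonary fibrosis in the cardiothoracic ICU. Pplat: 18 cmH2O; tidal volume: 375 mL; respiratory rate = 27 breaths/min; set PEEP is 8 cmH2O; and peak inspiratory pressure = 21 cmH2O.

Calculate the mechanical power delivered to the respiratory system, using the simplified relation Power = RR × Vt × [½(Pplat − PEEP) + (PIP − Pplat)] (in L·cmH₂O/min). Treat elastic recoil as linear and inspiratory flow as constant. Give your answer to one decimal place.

81.0

Per-breath work = Vt × [½(Pplat−PEEP) + (PIP−Pplat)] = 0.375 × [0.5×10.0 + 3.0] = 0.375 × 8.0 = 3.0 L·cmH2O.
Power = 27 × 3.0 = 81.0 L·cmH2O/min.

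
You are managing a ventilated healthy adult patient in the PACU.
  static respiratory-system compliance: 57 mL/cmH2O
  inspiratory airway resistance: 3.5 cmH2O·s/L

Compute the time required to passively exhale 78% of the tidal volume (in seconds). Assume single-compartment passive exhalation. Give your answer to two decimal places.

0.30

τ = R × C = 3.5 × 57 mL/cmH2O = 3.5 × 0.057 L/cmH2O = 0.1995 s.
Exhaled fraction f = 1 − e^(−t/τ) → t = −τ·ln(1 − f) = −0.1995·ln(0.22) = 0.3021 s.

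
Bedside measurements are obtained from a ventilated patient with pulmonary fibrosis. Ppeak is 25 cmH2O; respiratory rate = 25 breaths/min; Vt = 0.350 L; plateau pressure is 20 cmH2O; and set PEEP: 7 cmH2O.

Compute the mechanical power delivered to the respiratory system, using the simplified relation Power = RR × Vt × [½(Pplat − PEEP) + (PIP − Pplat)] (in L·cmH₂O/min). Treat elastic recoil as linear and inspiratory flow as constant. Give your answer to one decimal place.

Per-breath work = Vt × [½(Pplat−PEEP) + (PIP−Pplat)] = 0.350 × [0.5×13.0 + 5.0] = 0.350 × 11.5 = 4.025 L·cmH2O.
Power = 25 × 4.025 = 100.63 L·cmH2O/min.

100.6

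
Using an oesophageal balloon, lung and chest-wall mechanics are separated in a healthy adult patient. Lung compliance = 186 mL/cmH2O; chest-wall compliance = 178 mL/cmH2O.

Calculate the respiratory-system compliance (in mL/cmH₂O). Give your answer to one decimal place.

Lung and chest wall are elastances in series: 1/Crs = 1/CL + 1/Ccw.
1/Crs = 1/186 + 1/178 = 0.01099.
Crs = 90.992 mL/cmH2O.

91.0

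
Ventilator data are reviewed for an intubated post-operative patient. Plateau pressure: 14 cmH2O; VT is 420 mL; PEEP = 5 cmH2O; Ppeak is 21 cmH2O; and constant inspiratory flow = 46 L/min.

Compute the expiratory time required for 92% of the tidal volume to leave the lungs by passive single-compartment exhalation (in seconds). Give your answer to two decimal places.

Flow: 46 L/min ÷ 60 = 0.7667 L/s.
R = (PIP − Pplat)/V̇ = (21 − 14) / 0.7667 = 7.0/0.7667 = 9.13 cmH2O·s/L.
C = Vt/(Pplat − PEEP) = 420.0 / (14 − 5) = 420.0/9.0 = 46.667 mL/cmH2O.
τ = R × C = 9.13 × 0.04667 L/cmH2O = 0.4261 s.
t = −τ·ln(1 − 0.92) = −0.4261·ln(0.08) = 1.076 s.

1.08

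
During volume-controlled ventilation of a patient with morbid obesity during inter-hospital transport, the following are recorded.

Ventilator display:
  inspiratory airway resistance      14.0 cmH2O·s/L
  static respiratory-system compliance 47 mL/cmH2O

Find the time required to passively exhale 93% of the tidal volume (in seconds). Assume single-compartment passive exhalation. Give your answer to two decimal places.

τ = R × C = 14.0 × 47 mL/cmH2O = 14.0 × 0.047 L/cmH2O = 0.658 s.
Exhaled fraction f = 1 − e^(−t/τ) → t = −τ·ln(1 − f) = −0.658·ln(0.07) = 1.75 s.

1.75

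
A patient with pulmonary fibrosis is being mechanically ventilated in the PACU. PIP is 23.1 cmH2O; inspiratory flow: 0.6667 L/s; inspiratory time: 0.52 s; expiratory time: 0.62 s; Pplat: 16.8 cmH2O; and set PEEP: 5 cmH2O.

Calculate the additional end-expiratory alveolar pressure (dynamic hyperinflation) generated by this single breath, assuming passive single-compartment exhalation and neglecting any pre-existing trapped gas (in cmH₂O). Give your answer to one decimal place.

Vt = flow × Ti = 0.6667 L/s × 0.52 s × 1000 mL/L = 346.68 mL.
R = (PIP − Pplat)/V̇ = (23.1 − 16.8) / 0.6667 = 6.3/0.6667 = 9.45 cmH2O·s/L.
C = Vt/(Pplat − PEEP) = 346.68 / (16.8 − 5) = 346.68/11.8 = 29.38 mL/cmH2O.
τ = R × C = 9.45 × 0.02938 L/cmH2O = 0.2776 s.
Fraction remaining = e^(−Te/τ) = e^(−0.62/0.2776) = 0.1072; trapped volume = 346.68 × 0.1072 = 37.164 mL.
Additional alveolar pressure from trapping ≈ V_trapped / C = 37.164 / 29.38 = 1.265 cmH2O.

1.3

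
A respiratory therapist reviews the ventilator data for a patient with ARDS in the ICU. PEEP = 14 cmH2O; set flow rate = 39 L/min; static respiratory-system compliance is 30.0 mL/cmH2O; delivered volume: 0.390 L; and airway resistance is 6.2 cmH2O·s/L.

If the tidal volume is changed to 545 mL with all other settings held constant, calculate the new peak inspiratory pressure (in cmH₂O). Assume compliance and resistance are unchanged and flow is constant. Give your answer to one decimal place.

Flow: 39 L/min ÷ 60 = 0.65 L/s.
PIP = Vt/C + R·V̇ + PEEP (constant-flow equation of motion).
Only the elastic term changes: ΔPIP = ΔVt / C = (545 − 390) / 30.0 = 5.167 cmH2O.
Original PIP = 390/30.0 + 6.2×0.65 + 14 = 31.03 cmH2O; new PIP = 31.03 + (5.167) = 36.197 cmH2O.

36.2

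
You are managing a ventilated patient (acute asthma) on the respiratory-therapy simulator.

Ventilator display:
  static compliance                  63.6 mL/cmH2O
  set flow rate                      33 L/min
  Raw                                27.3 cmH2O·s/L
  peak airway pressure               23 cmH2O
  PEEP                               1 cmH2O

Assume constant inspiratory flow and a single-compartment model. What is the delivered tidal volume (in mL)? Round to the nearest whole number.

Flow: 33 L/min ÷ 60 = 0.55 L/s.
Equation of motion (constant flow): PIP = Vt/C + R·V̇ + PEEP.
Vt/C = PIP − R·V̇ − PEEP = 23 − 15.015 − 1 = 6.985 cmH2O.
Vt = C × 6.985 = 63.6 × 6.985 = 444.25 mL.

444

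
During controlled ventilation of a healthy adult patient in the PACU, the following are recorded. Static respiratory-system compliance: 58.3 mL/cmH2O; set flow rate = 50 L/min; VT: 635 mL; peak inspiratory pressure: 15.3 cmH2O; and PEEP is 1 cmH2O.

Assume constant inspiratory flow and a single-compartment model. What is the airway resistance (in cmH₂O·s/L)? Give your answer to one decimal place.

4.1

Flow: 50 L/min ÷ 60 = 0.8333 L/s.
Equation of motion (constant flow): PIP = Vt/C + R·V̇ + PEEP.
R·V̇ = PIP − Vt/C − PEEP = 15.3 − 635/58.3 − 1 = 15.3 − 10.892 − 1 = 3.408 cmH2O.
R = 3.408 / 0.8333 = 4.09 cmH2O·s/L.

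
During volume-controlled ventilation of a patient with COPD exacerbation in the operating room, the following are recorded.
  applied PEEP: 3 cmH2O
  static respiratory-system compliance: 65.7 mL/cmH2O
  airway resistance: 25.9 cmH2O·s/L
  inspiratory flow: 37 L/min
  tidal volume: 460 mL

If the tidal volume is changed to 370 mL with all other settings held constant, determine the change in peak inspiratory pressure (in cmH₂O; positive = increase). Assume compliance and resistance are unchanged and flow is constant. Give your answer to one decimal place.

PIP = Vt/C + R·V̇ + PEEP (constant-flow equation of motion).
Only the elastic term changes: ΔPIP = ΔVt / C = (370 − 460) / 65.7 = -1.37 cmH2O.

-1.4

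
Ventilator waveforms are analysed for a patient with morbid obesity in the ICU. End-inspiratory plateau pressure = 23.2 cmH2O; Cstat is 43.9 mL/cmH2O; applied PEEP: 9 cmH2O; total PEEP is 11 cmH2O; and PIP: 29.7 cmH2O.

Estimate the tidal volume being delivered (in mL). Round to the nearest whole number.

536

End-expiratory occlusion gives total PEEP = 11 cmH2O (intrinsic PEEP = 11 − 9 = 2). Use total PEEP for the elastic gradient.
Vt = Cstat × (Pplat − PEEPtotal) = 43.9 × (23.2 − 11) = 43.9 × 12.2 = 535.58 mL.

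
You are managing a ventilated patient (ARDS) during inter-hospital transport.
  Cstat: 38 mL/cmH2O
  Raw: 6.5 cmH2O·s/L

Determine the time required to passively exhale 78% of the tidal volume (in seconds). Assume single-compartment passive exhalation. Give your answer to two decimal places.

0.37

τ = R × C = 6.5 × 38 mL/cmH2O = 6.5 × 0.038 L/cmH2O = 0.247 s.
Exhaled fraction f = 1 − e^(−t/τ) → t = −τ·ln(1 − f) = −0.247·ln(0.22) = 0.374 s.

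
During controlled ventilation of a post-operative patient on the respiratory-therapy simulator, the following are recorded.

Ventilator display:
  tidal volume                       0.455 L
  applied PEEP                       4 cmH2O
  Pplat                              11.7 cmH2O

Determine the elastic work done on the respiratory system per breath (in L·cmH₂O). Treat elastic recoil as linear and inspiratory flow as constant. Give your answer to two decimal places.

Elastic work ≈ ½ × (Pplat − PEEP) × Vt = 0.5 × (11.7 − 4) × 0.455 L = 0.5 × 7.7 × 0.455 = 1.752 L·cmH2O.

1.75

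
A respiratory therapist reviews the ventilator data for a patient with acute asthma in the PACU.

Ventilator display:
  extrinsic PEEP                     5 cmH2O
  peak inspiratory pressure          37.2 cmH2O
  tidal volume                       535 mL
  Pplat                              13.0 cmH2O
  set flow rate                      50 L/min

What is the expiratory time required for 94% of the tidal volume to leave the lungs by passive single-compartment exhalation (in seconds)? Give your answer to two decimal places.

Flow: 50 L/min ÷ 60 = 0.8333 L/s.
R = (PIP − Pplat)/V̇ = (37.2 − 13.0) / 0.8333 = 24.2/0.8333 = 29.041 cmH2O·s/L.
C = Vt/(Pplat − PEEP) = 535.0 / (13.0 − 5) = 535.0/8.0 = 66.875 mL/cmH2O.
τ = R × C = 29.041 × 0.06688 L/cmH2O = 1.942 s.
t = −τ·ln(1 − 0.94) = −1.942·ln(0.06) = 5.464 s.

5.46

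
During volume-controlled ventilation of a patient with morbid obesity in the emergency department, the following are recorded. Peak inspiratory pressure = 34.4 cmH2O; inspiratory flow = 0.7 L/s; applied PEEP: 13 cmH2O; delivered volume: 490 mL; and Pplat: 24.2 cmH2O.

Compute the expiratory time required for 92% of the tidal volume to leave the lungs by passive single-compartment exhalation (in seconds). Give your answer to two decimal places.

R = (PIP − Pplat)/V̇ = (34.4 − 24.2) / 0.7 = 10.2/0.7 = 14.571 cmH2O·s/L.
C = Vt/(Pplat − PEEP) = 490.0 / (24.2 − 13) = 490.0/11.2 = 43.75 mL/cmH2O.
τ = R × C = 14.571 × 0.04375 L/cmH2O = 0.6375 s.
t = −τ·ln(1 − 0.92) = −0.6375·ln(0.08) = 1.61 s.

1.61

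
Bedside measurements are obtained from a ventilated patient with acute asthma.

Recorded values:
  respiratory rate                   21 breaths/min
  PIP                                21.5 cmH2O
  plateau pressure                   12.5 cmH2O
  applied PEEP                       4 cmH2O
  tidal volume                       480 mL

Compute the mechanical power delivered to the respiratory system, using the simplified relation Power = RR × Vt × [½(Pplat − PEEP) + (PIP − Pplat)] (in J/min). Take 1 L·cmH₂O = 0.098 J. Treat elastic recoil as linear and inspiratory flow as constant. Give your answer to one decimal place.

Per-breath work = Vt × [½(Pplat−PEEP) + (PIP−Pplat)] = 0.480 × [0.5×8.5 + 9.0] = 0.480 × 13.25 = 6.36 L·cmH2O.
Power = 21 × 6.36 = 133.56 L·cmH2O/min.
× 0.098 J/(L·cmH2O) → 13.089 J/min.

13.1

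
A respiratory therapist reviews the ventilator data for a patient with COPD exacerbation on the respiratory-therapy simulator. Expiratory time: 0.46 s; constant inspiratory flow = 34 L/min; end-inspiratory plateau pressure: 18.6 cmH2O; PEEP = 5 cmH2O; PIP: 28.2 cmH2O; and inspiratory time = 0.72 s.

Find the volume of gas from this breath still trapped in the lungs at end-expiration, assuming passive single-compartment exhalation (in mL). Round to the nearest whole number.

165

Flow: 34 L/min ÷ 60 = 0.5667 L/s.
Vt = flow × Ti = 0.5667 L/s × 0.72 s × 1000 mL/L = 408.02 mL.
R = (PIP − Pplat)/V̇ = (28.2 − 18.6) / 0.5667 = 9.6/0.5667 = 16.94 cmH2O·s/L.
C = Vt/(Pplat − PEEP) = 408.02 / (18.6 − 5) = 408.02/13.6 = 30.001 mL/cmH2O.
τ = R × C = 16.94 × 0.03 L/cmH2O = 0.5082 s.
Fraction remaining = e^(−Te/τ) = e^(−0.46/0.5082) = 0.4045.
Trapped volume = 408.02 × 0.4045 = 165.04 mL.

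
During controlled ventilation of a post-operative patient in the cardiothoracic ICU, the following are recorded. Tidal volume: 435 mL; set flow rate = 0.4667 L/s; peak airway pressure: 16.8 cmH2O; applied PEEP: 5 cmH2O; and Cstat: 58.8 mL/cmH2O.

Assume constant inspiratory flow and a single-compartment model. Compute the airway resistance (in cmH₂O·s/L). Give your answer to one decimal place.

9.4

Equation of motion (constant flow): PIP = Vt/C + R·V̇ + PEEP.
R·V̇ = PIP − Vt/C − PEEP = 16.8 − 435/58.8 − 5 = 16.8 − 7.398 − 5 = 4.402 cmH2O.
R = 4.402 / 0.4667 = 9.432 cmH2O·s/L.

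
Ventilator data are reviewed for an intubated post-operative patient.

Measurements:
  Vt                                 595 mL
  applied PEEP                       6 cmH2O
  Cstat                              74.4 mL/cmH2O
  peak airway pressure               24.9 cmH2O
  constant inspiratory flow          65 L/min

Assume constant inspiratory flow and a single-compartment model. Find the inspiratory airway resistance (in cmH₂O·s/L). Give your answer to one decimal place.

Flow: 65 L/min ÷ 60 = 1.0833 L/s.
Equation of motion (constant flow): PIP = Vt/C + R·V̇ + PEEP.
R·V̇ = PIP − Vt/C − PEEP = 24.9 − 595/74.4 − 6 = 24.9 − 7.997 − 6 = 10.903 cmH2O.
R = 10.903 / 1.0833 = 10.065 cmH2O·s/L.

10.1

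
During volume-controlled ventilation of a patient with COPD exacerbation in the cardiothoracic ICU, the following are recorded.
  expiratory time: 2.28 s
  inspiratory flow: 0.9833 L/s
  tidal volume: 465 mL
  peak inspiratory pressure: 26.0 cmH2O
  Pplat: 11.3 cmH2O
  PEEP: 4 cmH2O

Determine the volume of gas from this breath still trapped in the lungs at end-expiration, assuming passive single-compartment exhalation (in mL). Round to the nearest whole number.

42

R = (PIP − Pplat)/V̇ = (26.0 − 11.3) / 0.9833 = 14.7/0.9833 = 14.95 cmH2O·s/L.
C = Vt/(Pplat − PEEP) = 465.0 / (11.3 − 4) = 465.0/7.3 = 63.699 mL/cmH2O.
τ = R × C = 14.95 × 0.0637 L/cmH2O = 0.9523 s.
Fraction remaining = e^(−Te/τ) = e^(−2.28/0.9523) = 0.09125.
Trapped volume = 465.0 × 0.09125 = 42.431 mL.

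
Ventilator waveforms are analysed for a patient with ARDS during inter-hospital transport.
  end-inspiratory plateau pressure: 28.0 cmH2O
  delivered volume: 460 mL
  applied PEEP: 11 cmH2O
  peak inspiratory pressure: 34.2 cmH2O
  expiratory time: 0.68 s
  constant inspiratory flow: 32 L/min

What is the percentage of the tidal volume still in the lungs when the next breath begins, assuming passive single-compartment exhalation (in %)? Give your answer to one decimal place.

11.5

Flow: 32 L/min ÷ 60 = 0.5333 L/s.
R = (PIP − Pplat)/V̇ = (34.2 − 28.0) / 0.5333 = 6.2/0.5333 = 11.626 cmH2O·s/L.
C = Vt/(Pplat − PEEP) = 460.0 / (28.0 − 11) = 460.0/17.0 = 27.059 mL/cmH2O.
τ = R × C = 11.626 × 0.02706 L/cmH2O = 0.3146 s.
Fraction remaining at end-expiration = e^(−Te/τ) = e^(−0.68/0.3146) = 0.1152 → 11.52%.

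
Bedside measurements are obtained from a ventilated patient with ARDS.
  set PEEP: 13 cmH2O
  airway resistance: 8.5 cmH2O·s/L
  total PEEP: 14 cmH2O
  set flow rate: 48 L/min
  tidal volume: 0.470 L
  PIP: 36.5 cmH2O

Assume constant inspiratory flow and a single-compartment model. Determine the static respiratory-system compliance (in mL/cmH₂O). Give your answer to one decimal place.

Flow: 48 L/min ÷ 60 = 0.8 L/s.
Total PEEP = 14 cmH2O (set 13 + intrinsic 1); this is the baseline alveolar pressure.
Equation of motion (constant flow): PIP = Vt/C + R·V̇ + PEEP.
Vt/C = PIP − R·V̇ − PEEP = 36.5 − 8.5×0.8 − 14 = 36.5 − 6.8 − 14 = 15.7 cmH2O.
C = Vt / 15.7 = 470 / 15.7 = 29.936 mL/cmH2O.

29.9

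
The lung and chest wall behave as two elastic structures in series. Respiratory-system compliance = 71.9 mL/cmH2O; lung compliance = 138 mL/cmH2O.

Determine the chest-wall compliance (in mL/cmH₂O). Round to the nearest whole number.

150

1/Ccw = 1/Crs − 1/CL.
1/Ccw = 1/71.9 − 1/138 = 0.006662.
Ccw = 150.11 mL/cmH2O.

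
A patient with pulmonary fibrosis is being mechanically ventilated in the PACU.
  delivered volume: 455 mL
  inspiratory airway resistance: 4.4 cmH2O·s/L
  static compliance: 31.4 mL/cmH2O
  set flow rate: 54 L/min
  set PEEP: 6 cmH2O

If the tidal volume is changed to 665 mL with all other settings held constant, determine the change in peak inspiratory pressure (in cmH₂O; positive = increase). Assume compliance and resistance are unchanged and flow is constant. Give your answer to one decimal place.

PIP = Vt/C + R·V̇ + PEEP (constant-flow equation of motion).
Only the elastic term changes: ΔPIP = ΔVt / C = (665 − 455) / 31.4 = 6.688 cmH2O.

6.7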